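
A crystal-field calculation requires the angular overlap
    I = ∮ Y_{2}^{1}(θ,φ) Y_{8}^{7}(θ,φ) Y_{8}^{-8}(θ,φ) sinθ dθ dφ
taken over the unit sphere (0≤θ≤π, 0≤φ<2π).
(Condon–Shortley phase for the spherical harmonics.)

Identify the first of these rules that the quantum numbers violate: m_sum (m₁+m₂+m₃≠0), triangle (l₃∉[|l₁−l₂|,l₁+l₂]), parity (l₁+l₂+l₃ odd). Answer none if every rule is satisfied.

m₁+m₂+m₃ = 1 + 7 − 8 = 0  ✓
triangle: |2−8|=6 ≤ l₃=8 ≤ 2+8=10  ✓
parity: l₁+l₂+l₃ = 18 is even  ✓

none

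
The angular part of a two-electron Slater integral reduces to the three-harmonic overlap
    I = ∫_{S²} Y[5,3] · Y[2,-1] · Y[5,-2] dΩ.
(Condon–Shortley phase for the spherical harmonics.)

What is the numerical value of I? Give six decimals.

Rules hold: Σm=0, L=12 even, 3≤5≤7.
N = 11·5·11 = 605
Δ = 2!·8!·2!/13! = 1/38610
Racah Σ t=0..2: t=0:+1/2880 t=1:−1/576 t=2:+1/2880 = -1/960
⇒ 3j(5 2 5; 0 0 0)² = 10/429, sgn +1
Racah Σ t=0..1: t=0:+1/2880 t=1:−1/10080 = 1/4032
⇒ 3j(5 2 5; 3 -1 -2)² = 10/429, sgn -1
4πI² = N·(3j₀)²·(3jₘ)² = 500/1521
I = -1·√(0.328731/4π) = -0.16173926

-0.161739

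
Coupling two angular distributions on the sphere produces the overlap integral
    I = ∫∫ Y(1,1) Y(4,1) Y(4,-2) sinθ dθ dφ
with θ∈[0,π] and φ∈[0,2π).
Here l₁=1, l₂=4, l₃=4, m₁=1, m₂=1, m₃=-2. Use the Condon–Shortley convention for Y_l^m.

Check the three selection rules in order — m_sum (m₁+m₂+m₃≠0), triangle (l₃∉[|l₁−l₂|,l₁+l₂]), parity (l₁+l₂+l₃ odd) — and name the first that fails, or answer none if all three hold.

parity

Σmᵢ = 0  ✓
l₃∈[|l₁−l₂|,l₁+l₂]=[3,5], have l₃=4  ✓
Σlᵢ = 9 ⇒ odd  ✗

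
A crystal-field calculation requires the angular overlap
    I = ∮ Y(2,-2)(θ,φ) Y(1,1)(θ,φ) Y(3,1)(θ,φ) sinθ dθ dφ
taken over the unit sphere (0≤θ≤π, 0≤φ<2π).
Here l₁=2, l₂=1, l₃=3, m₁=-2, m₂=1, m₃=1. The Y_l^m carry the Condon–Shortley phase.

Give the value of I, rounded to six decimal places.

m-sum 0 ✓  L=6 even ✓  1≤3≤3 ✓
Π(2lᵢ+1) = 5×3×7 = 105
triangle coeff Δ(2,1,3) = 1/105
Σ_t [0,0]: t=0:+1/4 = 1/4
(3j)²=3/35 [(2 1 3; 0 0 0)], sign=-1
Σ_t [0,0]: t=0:+1/48 = 1/48
(3j)²=1/105 [(2 1 3; -2 1 1)], sign=+1
⇒ 4πI² = 3/35
I = (-1)√(3/35/(4π)) = -0.08258890

-0.082589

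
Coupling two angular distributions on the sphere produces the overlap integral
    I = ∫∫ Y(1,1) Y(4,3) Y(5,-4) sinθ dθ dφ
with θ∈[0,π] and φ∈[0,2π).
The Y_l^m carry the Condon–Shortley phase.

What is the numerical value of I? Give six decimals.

0.294638

m-sum 0 ✓  L=10 even ✓  3≤5≤5 ✓
Π(2lᵢ+1) = 3×9×11 = 297
triangle coeff Δ(1,4,5) = 1/495
Σ_t [0,0]: t=0:+1/576 = 1/576
(3j)²=5/99 [(1 4 5; 0 0 0)], sign=-1
Σ_t [0,0]: t=0:+1/10080 = 1/10080
(3j)²=4/55 [(1 4 5; 1 3 -4)], sign=-1
⇒ 4πI² = 12/11
I = (+1)√(12/11/(4π)) = 0.29463840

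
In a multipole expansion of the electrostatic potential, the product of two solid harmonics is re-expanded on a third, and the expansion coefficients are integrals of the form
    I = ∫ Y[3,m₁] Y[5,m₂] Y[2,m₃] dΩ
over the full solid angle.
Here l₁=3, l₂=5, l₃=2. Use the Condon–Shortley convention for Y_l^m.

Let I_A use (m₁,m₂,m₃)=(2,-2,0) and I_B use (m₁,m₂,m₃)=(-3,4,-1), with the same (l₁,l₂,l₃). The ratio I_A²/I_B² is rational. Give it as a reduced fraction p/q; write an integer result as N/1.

3/4

Shared (l₁,l₂,l₃)=(3,5,2): N and (l;000)² cancel in I_A²/I_B².
A: Δ = 6!·0!·4!/11! = 1/2310; Racah Σ t=1..1: t=1:−1/480 = -1/480; ⇒ 3j(3 5 2; 2 -2 0)² = 3/110, sgn -1
B: Δ = 6!·0!·4!/11! = 1/2310; Racah Σ t=6..6: t=6:+1/4320 = 1/4320; ⇒ 3j(3 5 2; -3 4 -1)² = 2/55, sgn -1
I_A²/I_B² = (3/110)/(2/55) = 3/4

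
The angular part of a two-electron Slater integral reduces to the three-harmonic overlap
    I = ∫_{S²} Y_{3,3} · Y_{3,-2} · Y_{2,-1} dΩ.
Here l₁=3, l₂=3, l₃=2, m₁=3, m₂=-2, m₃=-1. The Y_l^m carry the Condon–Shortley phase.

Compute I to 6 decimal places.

-0.210261

Checks pass: Σm=0; 8 even; l₃=2∈[0,6].
(2·3+1)(2·3+1)(2·2+1) = 245
Δ: 4! 2! 2! / 9! → 1/3780
sum: t=1:−1/24 t=2:+1/4 t=3:−1/24 = 1/6
3j²(3 3 2; 0 0 0) = Δ·Π!·Σ² = 4/105  (sign +1)
sum: t=0:+1/48 = 1/48
3j²(3 3 2; 3 -2 -1) = Δ·Π!·Σ² = 5/84  (sign -1)
combine: 4πI² = 245·4/105·5/84 = 5/9
take √, sign -1: I = -0.21026104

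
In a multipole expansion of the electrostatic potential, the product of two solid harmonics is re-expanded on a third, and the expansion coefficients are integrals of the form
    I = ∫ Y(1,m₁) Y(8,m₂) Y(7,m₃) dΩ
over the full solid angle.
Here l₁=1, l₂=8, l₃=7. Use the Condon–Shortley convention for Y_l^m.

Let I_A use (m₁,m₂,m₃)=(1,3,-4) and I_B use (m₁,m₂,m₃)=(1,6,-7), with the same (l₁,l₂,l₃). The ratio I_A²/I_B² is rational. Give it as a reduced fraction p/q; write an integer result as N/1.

l's match ⇒ only the (l;m) 3-j factors differ between A and B.
A: triangle coeff Δ(1,8,7) = 1/2040; Σ_t [0,0]: t=0:+1/479001600 = 1/479001600; (3j)²=1/204 [(1 8 7; 1 3 -4)], sign=-1
B: triangle coeff Δ(1,8,7) = 1/2040; Σ_t [0,0]: t=0:+1/174356582400 = 1/174356582400; (3j)²=1/2040 [(1 8 7; 1 6 -7)], sign=+1
I_A²/I_B² = (1/204)/(1/2040) = 10/1

10/1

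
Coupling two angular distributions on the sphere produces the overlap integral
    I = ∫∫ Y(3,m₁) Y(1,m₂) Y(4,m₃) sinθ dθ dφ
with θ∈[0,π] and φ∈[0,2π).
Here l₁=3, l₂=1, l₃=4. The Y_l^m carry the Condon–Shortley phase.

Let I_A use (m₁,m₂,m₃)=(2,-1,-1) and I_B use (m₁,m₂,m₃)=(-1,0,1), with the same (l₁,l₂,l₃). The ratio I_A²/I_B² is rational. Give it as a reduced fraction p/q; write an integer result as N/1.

1/5

l's match ⇒ only the (l;m) 3-j factors differ between A and B.
A: triangle coeff Δ(3,1,4) = 1/252; Σ_t [0,0]: t=0:+1/240 = 1/240; (3j)²=1/84 [(3 1 4; 2 -1 -1)], sign=-1
B: triangle coeff Δ(3,1,4) = 1/252; Σ_t [0,0]: t=0:+1/48 = 1/48; (3j)²=5/84 [(3 1 4; -1 0 1)], sign=-1
I_A²/I_B² = (1/84)/(5/84) = 1/5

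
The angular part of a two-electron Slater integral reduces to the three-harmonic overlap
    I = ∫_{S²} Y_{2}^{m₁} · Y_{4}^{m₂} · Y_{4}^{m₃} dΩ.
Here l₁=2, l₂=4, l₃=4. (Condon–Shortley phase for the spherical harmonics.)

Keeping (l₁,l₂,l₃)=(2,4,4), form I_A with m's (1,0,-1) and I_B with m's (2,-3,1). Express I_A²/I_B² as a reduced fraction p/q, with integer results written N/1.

5/63

Shared (l₁,l₂,l₃)=(2,4,4): N and (l;000)² cancel in I_A²/I_B².
A: Δ = 2!·2!·6!/11! = 1/13860; Racah Σ t=0..1: t=0:+1/96 t=1:−1/72 = -1/288; ⇒ 3j(2 4 4; 1 0 -1)² = 1/462, sgn +1
B: Δ = 2!·2!·6!/11! = 1/13860; Racah Σ t=0..0: t=0:+1/480 = 1/480; ⇒ 3j(2 4 4; 2 -3 1)² = 3/110, sgn -1
I_A²/I_B² = (1/462)/(3/110) = 5/63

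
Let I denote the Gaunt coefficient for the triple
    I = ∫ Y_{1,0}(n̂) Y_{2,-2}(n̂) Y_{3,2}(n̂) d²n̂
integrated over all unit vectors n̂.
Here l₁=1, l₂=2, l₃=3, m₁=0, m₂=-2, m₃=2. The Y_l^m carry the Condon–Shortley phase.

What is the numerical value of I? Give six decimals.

0.184674

m-sum 0 ✓  L=6 even ✓  1≤3≤3 ✓
Π(2lᵢ+1) = 3×5×7 = 105
triangle coeff Δ(1,2,3) = 1/105
Σ_t [0,0]: t=0:+1/4 = 1/4
(3j)²=3/35 [(1 2 3; 0 0 0)], sign=-1
Σ_t [0,0]: t=0:+1/24 = 1/24
(3j)²=1/21 [(1 2 3; 0 -2 2)], sign=-1
⇒ 4πI² = 3/7
I = (+1)√(3/7/(4π)) = 0.18467439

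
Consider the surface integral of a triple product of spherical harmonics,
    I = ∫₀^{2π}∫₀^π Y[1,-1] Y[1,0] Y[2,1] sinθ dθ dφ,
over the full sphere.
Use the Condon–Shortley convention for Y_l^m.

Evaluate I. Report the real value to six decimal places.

-0.218510

Checks pass: Σm=0; 4 even; l₃=2∈[0,2].
(2·1+1)(2·1+1)(2·2+1) = 45
Δ: 0! 2! 2! / 5! → 1/30
sum: t=0:+1/1 = 1/1
3j²(1 1 2; 0 0 0) = Δ·Π!·Σ² = 2/15  (sign +1)
sum: t=0:+1/2 = 1/2
3j²(1 1 2; -1 0 1) = Δ·Π!·Σ² = 1/10  (sign -1)
combine: 4πI² = 45·2/15·1/10 = 3/5
take √, sign -1: I = -0.21850969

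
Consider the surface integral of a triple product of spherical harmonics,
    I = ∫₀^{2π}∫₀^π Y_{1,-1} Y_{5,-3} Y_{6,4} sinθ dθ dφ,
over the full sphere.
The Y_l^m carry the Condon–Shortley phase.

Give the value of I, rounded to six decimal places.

0.274090

Checks pass: Σm=0; 12 even; l₃=6∈[4,6].
(2·1+1)(2·5+1)(2·6+1) = 429
Δ: 0! 2! 10! / 13! → 1/858
sum: t=0:+1/14400 = 1/14400
3j²(1 5 6; 0 0 0) = Δ·Π!·Σ² = 6/143  (sign +1)
sum: t=0:+1/161280 = 1/161280
3j²(1 5 6; -1 -3 4) = Δ·Π!·Σ² = 15/286  (sign +1)
combine: 4πI² = 429·6/143·15/286 = 135/143
take √, sign +1: I = 0.27409047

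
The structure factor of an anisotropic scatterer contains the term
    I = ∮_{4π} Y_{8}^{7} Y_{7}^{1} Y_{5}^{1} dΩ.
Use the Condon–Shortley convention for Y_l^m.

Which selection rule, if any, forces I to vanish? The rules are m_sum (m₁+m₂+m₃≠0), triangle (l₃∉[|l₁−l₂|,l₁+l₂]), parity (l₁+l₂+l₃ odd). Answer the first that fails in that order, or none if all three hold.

m_sum

m₁+m₂+m₃ = 7 + 1 + 1 = 9  ✗
triangle: |8−7|=1 ≤ l₃=5 ≤ 8+7=15
parity: l₁+l₂+l₃ = 20 is even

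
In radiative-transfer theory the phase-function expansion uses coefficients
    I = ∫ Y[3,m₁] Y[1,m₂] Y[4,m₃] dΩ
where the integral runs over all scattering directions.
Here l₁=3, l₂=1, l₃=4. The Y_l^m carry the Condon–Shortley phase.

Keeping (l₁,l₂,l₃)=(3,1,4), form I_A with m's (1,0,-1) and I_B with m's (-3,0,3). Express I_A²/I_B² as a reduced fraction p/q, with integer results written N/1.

Same 3,1,4: normalisation and zero-m 3j drop out of the ratio.
A: Δ: 0! 6! 2! / 9! → 1/252; sum: t=0:+1/48 = 1/48; 3j²(3 1 4; 1 0 -1) = Δ·Π!·Σ² = 5/84  (sign -1)
B: Δ: 0! 6! 2! / 9! → 1/252; sum: t=0:+1/720 = 1/720; 3j²(3 1 4; -3 0 3) = Δ·Π!·Σ² = 1/36  (sign -1)
I_A²/I_B² = (5/84)/(1/36) = 15/7

15/7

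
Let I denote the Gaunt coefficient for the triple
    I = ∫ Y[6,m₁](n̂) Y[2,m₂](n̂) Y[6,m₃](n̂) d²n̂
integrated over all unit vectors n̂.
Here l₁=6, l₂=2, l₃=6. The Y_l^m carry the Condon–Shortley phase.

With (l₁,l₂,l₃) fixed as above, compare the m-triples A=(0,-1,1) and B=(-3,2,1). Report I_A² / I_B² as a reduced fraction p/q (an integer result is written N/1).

Same 6,2,6: normalisation and zero-m 3j drop out of the ratio.
A: Δ: 2! 10! 2! / 15! → 1/90090; sum: t=0:+1/34560 t=1:−1/28800 = -1/172800; 3j²(6 2 6; 0 -1 1) = Δ·Π!·Σ² = 1/1430  (sign +1)
B: Δ: 2! 10! 2! / 15! → 1/90090; sum: t=2:+1/120960 = 1/120960; 3j²(6 2 6; -3 2 1) = Δ·Π!·Σ² = 24/1001  (sign -1)
I_A²/I_B² = (1/1430)/(24/1001) = 7/240

7/240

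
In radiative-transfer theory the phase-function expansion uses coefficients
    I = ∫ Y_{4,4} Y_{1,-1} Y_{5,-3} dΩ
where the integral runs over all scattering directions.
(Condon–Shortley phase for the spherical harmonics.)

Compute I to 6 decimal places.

-0.049106

Checks pass: Σm=0; 10 even; l₃=5∈[3,5].
(2·4+1)(2·1+1)(2·5+1) = 297
Δ: 0! 8! 2! / 11! → 1/495
sum: t=0:+1/576 = 1/576
3j²(4 1 5; 0 0 0) = Δ·Π!·Σ² = 5/99  (sign -1)
sum: t=0:+1/80640 = 1/80640
3j²(4 1 5; 4 -1 -3) = Δ·Π!·Σ² = 1/495  (sign +1)
combine: 4πI² = 297·5/99·1/495 = 1/33
take √, sign -1: I = -0.04910640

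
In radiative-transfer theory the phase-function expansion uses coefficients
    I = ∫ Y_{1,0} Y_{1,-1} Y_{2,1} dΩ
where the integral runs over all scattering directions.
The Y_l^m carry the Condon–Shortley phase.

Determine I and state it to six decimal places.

-0.218510

m-sum 0 ✓  L=4 even ✓  0≤2≤2 ✓
Π(2lᵢ+1) = 3×3×5 = 45
triangle coeff Δ(1,1,2) = 1/30
Σ_t [0,0]: t=0:+1/1 = 1/1
(3j)²=2/15 [(1 1 2; 0 0 0)], sign=+1
Σ_t [0,0]: t=0:+1/2 = 1/2
(3j)²=1/10 [(1 1 2; 0 -1 1)], sign=-1
⇒ 4πI² = 3/5
I = (-1)√(3/5/(4π)) = -0.21850969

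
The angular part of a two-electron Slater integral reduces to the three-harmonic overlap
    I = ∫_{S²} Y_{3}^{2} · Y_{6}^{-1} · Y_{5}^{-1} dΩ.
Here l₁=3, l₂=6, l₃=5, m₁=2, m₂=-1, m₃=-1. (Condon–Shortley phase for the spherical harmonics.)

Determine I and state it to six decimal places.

0.134828

m-sum 0 ✓  L=14 even ✓  3≤5≤9 ✓
Π(2lᵢ+1) = 7×13×11 = 1001
triangle coeff Δ(3,6,5) = 1/675675
Σ_t [1,3]: t=1:−1/8640 t=2:+1/2304 t=3:−1/8640 = 7/34560
(3j)²=7/429 [(3 6 5; 0 0 0)], sign=-1
Σ_t [0,1]: t=0:+1/17280 t=1:−1/6912 = -1/11520
(3j)²=2/143 [(3 6 5; 2 -1 -1)], sign=-1
⇒ 4πI² = 98/429
I = (+1)√(98/429/(4π)) = 0.13482780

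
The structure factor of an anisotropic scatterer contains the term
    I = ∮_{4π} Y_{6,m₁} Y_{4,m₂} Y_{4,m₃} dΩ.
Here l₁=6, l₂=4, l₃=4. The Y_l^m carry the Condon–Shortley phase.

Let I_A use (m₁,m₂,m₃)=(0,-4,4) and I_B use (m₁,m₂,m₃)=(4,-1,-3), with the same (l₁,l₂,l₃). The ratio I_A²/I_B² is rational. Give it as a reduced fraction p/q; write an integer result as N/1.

8/9

l's match ⇒ only the (l;m) 3-j factors differ between A and B.
A: triangle coeff Δ(6,4,4) = 1/1261260; Σ_t [0,0]: t=0:+1/1036800 = 1/1036800; (3j)²=4/6435 [(6 4 4; 0 -4 4)], sign=+1
B: triangle coeff Δ(6,4,4) = 1/1261260; Σ_t [1,2]: t=1:−1/28800 t=2:+1/34560 = -1/172800; (3j)²=1/1430 [(6 4 4; 4 -1 -3)], sign=+1
I_A²/I_B² = (4/6435)/(1/1430) = 8/9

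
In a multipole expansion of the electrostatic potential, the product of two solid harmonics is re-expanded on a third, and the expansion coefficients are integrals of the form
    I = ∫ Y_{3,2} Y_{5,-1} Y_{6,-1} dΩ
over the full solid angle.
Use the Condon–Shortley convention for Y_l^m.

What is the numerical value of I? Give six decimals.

0.134828

Rules hold: Σm=0, L=14 even, 2≤6≤8.
N = 7·11·13 = 1001
Δ = 2!·4!·8!/15! = 1/675675
Racah Σ t=0..2: t=0:+1/8640 t=1:−1/2304 t=2:+1/8640 = -7/34560
⇒ 3j(3 5 6; 0 0 0)² = 7/429, sgn -1
Racah Σ t=0..1: t=0:+1/6912 t=1:−1/17280 = 1/11520
⇒ 3j(3 5 6; 2 -1 -1)² = 2/143, sgn -1
4πI² = N·(3j₀)²·(3jₘ)² = 98/429
I = +1·√(0.228438/4π) = 0.13482780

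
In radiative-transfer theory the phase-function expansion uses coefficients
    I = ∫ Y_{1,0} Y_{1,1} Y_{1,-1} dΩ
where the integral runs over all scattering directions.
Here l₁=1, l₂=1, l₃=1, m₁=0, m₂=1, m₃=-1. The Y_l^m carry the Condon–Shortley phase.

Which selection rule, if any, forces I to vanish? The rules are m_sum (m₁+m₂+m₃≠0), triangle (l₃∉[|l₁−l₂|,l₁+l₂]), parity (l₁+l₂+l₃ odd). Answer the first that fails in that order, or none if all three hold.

parity

azimuthal sum: 0 + 1 − 1 = 0  ✓
0 ≤ 1 ≤ 2 (triangle on l)  ✓
L = 1 + 1 + 1 = 3 (odd)  ✗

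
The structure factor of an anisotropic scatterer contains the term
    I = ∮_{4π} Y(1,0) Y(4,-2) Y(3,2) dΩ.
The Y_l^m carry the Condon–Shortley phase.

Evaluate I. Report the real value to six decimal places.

m-sum 0 ✓  L=8 even ✓  3≤3≤5 ✓
Π(2lᵢ+1) = 3×9×7 = 189
triangle coeff Δ(1,4,3) = 1/252
Σ_t [1,1]: t=1:−1/36 = -1/36
(3j)²=4/63 [(1 4 3; 0 0 0)], sign=+1
Σ_t [1,1]: t=1:−1/120 = -1/120
(3j)²=1/21 [(1 4 3; 0 -2 2)], sign=+1
⇒ 4πI² = 4/7
I = (+1)√(4/7/(4π)) = 0.21324362

0.213244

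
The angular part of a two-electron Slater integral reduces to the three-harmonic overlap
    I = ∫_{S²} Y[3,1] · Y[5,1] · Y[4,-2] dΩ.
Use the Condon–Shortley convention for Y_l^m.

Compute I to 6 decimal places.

Checks pass: Σm=0; 12 even; l₃=4∈[2,8].
(2·3+1)(2·5+1)(2·4+1) = 693
Δ: 4! 2! 6! / 13! → 1/180180
sum: t=1:−1/576 t=2:+1/144 t=3:−1/576 = 1/288
3j²(3 5 4; 0 0 0) = Δ·Π!·Σ² = 20/1001  (sign +1)
sum: t=0:+1/34560 t=1:−1/720 t=2:+1/384 = 43/34560
3j²(3 5 4; 1 1 -2) = Δ·Π!·Σ² = 1849/180180  (sign +1)
combine: 4πI² = 693·20/1001·1849/180180 = 1849/13013
take √, sign +1: I = 0.10633465

0.106335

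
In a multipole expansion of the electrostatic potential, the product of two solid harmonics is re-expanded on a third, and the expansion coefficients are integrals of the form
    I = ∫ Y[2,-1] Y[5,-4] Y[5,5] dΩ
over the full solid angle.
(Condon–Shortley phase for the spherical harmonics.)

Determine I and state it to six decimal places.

Rules hold: Σm=0, L=12 even, 3≤5≤7.
N = 5·11·11 = 605
Δ = 2!·2!·8!/13! = 1/38610
Racah Σ t=0..2: t=0:+1/2880 t=1:−1/576 t=2:+1/2880 = -1/960
⇒ 3j(2 5 5; 0 0 0)² = 10/429, sgn +1
Racah Σ t=1..1: t=1:−1/80640 = -1/80640
⇒ 3j(2 5 5; -1 -4 5)² = 9/286, sgn -1
4πI² = N·(3j₀)²·(3jₘ)² = 75/169
I = -1·√(0.443787/4π) = -0.18792404

-0.187924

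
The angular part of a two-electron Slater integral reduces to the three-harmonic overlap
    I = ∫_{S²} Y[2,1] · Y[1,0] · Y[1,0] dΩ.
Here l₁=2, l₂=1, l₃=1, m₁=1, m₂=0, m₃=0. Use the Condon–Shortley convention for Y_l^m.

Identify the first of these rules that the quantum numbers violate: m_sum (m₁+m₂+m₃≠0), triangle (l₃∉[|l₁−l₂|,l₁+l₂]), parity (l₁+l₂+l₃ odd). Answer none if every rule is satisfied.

Σmᵢ = 1  ✗
l₃∈[|l₁−l₂|,l₁+l₂]=[1,3], have l₃=1
Σlᵢ = 4 ⇒ even

m_sum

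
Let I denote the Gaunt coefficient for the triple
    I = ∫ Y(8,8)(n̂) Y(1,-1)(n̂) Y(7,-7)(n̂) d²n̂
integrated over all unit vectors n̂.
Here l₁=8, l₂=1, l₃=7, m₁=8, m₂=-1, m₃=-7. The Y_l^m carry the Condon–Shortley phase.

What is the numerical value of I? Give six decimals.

Checks pass: Σm=0; 16 even; l₃=7∈[7,9].
(2·8+1)(2·1+1)(2·7+1) = 765
Δ: 2! 14! 0! / 17! → 1/2040
sum: t=1:−1/25401600 = -1/25401600
3j²(8 1 7; 0 0 0) = Δ·Π!·Σ² = 8/255  (sign +1)
sum: t=0:+1/174356582400 = 1/174356582400
3j²(8 1 7; 8 -1 -7) = Δ·Π!·Σ² = 1/17  (sign +1)
combine: 4πI² = 765·8/255·1/17 = 24/17
take √, sign +1: I = 0.33517856

0.335179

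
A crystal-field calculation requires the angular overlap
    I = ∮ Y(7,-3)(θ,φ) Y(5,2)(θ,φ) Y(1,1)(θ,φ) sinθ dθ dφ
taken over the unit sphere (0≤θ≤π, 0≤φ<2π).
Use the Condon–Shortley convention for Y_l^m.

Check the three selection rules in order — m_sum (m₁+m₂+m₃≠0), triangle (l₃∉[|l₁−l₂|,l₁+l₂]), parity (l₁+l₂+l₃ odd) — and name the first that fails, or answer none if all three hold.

m₁+m₂+m₃ = -3 + 2 + 1 = 0  ✓
triangle: |7−5|=2 ≤ l₃=1 ≤ 7+5=12  ✗
parity: l₁+l₂+l₃ = 13 is odd

triangle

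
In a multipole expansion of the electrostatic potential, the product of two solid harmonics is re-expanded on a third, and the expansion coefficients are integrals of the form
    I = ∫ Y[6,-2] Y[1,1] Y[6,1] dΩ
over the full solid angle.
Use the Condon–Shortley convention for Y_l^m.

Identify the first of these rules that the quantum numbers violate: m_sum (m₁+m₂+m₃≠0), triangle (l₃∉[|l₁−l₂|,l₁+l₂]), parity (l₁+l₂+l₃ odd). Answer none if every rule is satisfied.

parity

azimuthal sum: -2 + 1 + 1 = 0  ✓
5 ≤ 6 ≤ 7 (triangle on l)  ✓
L = 6 + 1 + 6 = 13 (odd)  ✗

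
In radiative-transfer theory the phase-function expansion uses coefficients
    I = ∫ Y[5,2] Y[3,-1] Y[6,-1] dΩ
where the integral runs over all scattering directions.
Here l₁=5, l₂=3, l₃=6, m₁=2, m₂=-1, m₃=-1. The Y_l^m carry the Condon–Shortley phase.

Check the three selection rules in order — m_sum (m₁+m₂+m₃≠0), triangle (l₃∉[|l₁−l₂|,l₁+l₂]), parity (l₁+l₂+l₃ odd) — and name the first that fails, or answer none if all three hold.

Σmᵢ = 0  ✓
l₃∈[|l₁−l₂|,l₁+l₂]=[2,8], have l₃=6  ✓
Σlᵢ = 14 ⇒ even  ✓

none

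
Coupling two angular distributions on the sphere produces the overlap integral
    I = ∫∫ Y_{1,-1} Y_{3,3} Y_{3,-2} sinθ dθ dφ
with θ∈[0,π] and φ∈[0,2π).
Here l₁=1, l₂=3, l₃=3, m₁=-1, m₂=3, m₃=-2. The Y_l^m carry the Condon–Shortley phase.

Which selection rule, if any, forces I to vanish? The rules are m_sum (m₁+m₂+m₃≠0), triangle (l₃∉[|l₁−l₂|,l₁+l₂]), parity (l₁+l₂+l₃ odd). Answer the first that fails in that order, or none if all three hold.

Σmᵢ = 0  ✓
l₃∈[|l₁−l₂|,l₁+l₂]=[2,4], have l₃=3  ✓
Σlᵢ = 7 ⇒ odd  ✗

parity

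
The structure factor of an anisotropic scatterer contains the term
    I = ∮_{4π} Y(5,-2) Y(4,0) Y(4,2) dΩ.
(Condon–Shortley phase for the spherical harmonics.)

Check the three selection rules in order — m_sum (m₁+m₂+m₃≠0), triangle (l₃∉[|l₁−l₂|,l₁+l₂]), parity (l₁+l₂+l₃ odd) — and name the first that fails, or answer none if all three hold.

parity

Σmᵢ = 0  ✓
l₃∈[|l₁−l₂|,l₁+l₂]=[1,9], have l₃=4  ✓
Σlᵢ = 13 ⇒ odd  ✗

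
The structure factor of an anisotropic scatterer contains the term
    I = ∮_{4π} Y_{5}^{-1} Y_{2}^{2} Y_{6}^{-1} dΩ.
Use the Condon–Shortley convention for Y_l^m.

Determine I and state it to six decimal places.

L=13 odd ⇒ parity kills the (l;000) factor ⇒ I = 0

0.000000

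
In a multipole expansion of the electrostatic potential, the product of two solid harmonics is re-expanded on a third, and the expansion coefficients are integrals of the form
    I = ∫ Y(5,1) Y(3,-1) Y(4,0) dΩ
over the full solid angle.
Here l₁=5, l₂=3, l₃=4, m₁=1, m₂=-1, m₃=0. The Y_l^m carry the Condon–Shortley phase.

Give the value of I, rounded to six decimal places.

-0.086020

Checks pass: Σm=0; 12 even; l₃=4∈[2,8].
(2·5+1)(2·3+1)(2·4+1) = 693
Δ: 4! 6! 2! / 13! → 1/180180
sum: t=1:−1/576 t=2:+1/144 t=3:−1/576 = 1/288
3j²(5 3 4; 0 0 0) = Δ·Π!·Σ² = 20/1001  (sign +1)
sum: t=0:+1/2304 t=1:−1/216 t=2:+1/384 = -11/6912
3j²(5 3 4; 1 -1 0) = Δ·Π!·Σ² = 11/1638  (sign -1)
combine: 4πI² = 693·20/1001·11/1638 = 110/1183
take √, sign -1: I = -0.08601992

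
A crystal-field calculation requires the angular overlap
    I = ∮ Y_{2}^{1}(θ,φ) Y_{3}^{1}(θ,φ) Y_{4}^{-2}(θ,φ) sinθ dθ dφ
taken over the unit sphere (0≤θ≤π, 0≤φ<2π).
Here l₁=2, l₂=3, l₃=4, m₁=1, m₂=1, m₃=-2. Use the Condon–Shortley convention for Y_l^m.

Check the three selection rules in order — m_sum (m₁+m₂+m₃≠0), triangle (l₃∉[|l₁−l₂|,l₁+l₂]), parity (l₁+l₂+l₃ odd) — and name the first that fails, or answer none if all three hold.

parity

m₁+m₂+m₃ = 1 + 1 − 2 = 0  ✓
triangle: |2−3|=1 ≤ l₃=4 ≤ 2+3=5  ✓
parity: l₁+l₂+l₃ = 9 is odd  ✗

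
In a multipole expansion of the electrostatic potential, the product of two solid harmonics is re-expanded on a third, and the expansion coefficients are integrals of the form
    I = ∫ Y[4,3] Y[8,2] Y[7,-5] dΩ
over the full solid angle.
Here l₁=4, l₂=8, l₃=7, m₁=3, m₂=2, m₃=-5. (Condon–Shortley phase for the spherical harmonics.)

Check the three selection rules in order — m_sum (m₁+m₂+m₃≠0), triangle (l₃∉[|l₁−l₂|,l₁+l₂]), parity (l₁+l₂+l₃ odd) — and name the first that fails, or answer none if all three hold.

m₁+m₂+m₃ = 3 + 2 − 5 = 0  ✓
triangle: |4−8|=4 ≤ l₃=7 ≤ 4+8=12  ✓
parity: l₁+l₂+l₃ = 19 is odd  ✗

parity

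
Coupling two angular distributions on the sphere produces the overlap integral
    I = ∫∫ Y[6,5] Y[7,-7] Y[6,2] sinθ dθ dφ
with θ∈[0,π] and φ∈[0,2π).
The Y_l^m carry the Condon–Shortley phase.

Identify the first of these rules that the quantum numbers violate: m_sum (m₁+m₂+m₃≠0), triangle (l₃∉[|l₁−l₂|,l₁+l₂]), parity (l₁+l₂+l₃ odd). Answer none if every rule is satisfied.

parity

azimuthal sum: 5 − 7 + 2 = 0  ✓
1 ≤ 6 ≤ 13 (triangle on l)  ✓
L = 6 + 7 + 6 = 19 (odd)  ✗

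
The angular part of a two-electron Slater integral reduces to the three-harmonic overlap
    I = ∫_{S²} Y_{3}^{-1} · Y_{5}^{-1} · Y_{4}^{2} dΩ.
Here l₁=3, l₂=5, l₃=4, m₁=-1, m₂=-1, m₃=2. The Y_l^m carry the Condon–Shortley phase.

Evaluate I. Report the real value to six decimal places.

Rules hold: Σm=0, L=12 even, 2≤4≤8.
N = 7·11·9 = 693
Δ = 4!·2!·6!/13! = 1/180180
Racah Σ t=1..3: t=1:−1/576 t=2:+1/144 t=3:−1/576 = 1/288
⇒ 3j(3 5 4; 0 0 0)² = 20/1001, sgn +1
Racah Σ t=2..4: t=2:+1/384 t=3:−1/720 t=4:+1/34560 = 43/34560
⇒ 3j(3 5 4; -1 -1 2)² = 1849/180180, sgn +1
4πI² = N·(3j₀)²·(3jₘ)² = 1849/13013
I = +1·√(0.142089/4π) = 0.10633465

0.106335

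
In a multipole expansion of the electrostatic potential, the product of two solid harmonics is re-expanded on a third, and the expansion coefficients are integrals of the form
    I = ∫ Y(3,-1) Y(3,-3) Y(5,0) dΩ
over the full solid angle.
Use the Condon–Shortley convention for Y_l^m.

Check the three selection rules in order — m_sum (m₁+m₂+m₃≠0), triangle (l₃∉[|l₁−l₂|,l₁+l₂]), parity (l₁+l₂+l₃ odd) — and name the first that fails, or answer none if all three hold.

azimuthal sum: -1 − 3 + 0 = -4  ✗
0 ≤ 5 ≤ 6 (triangle on l)
L = 3 + 3 + 5 = 11 (odd)

m_sum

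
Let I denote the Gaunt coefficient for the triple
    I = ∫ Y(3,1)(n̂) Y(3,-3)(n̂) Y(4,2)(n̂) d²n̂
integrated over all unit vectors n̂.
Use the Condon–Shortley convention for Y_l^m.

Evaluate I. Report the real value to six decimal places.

-0.188451

Rules hold: Σm=0, L=10 even, 0≤4≤6.
N = 7·7·9 = 441
Δ = 2!·4!·4!/11! = 1/34650
Racah Σ t=0..2: t=0:+1/72 t=1:−1/16 t=2:+1/72 = -5/144
⇒ 3j(3 3 4; 0 0 0)² = 2/77, sgn -1
Racah Σ t=0..0: t=0:+1/192 = 1/192
⇒ 3j(3 3 4; 1 -3 2)² = 3/77, sgn +1
4πI² = N·(3j₀)²·(3jₘ)² = 54/121
I = -1·√(0.446281/4π) = -0.18845135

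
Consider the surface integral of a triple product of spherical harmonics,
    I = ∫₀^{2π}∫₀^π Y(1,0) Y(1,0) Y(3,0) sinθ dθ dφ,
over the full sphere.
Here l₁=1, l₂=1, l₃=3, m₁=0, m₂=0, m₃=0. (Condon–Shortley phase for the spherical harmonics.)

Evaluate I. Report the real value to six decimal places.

0.000000

l₃=3 ∉ [0,2] — triangle fails ⇒ I = 0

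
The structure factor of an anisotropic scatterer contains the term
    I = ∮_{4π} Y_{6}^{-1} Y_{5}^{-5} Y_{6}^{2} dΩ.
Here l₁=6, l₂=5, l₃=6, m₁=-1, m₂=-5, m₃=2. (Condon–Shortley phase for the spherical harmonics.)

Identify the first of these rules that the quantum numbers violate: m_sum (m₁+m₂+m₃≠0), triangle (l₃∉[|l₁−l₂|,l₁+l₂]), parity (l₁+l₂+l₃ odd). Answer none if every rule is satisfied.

m_sum

azimuthal sum: -1 − 5 + 2 = -4  ✗
1 ≤ 6 ≤ 11 (triangle on l)
L = 6 + 5 + 6 = 17 (odd)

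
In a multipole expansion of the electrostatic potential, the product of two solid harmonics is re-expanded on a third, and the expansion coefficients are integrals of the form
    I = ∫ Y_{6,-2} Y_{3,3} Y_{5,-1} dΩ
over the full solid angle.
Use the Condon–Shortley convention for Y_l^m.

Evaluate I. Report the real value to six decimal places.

m-sum 0 ✓  L=14 even ✓  3≤5≤9 ✓
Π(2lᵢ+1) = 13×7×11 = 1001
triangle coeff Δ(6,3,5) = 1/675675
Σ_t [1,3]: t=1:−1/8640 t=2:+1/2304 t=3:−1/8640 = 7/34560
(3j)²=7/429 [(6 3 5; 0 0 0)], sign=-1
Σ_t [4,4]: t=4:+1/27648 = 1/27648
(3j)²=10/429 [(6 3 5; -2 3 -1)], sign=+1
⇒ 4πI² = 490/1287
I = (-1)√(490/1287/(4π)) = -0.17406195

-0.174062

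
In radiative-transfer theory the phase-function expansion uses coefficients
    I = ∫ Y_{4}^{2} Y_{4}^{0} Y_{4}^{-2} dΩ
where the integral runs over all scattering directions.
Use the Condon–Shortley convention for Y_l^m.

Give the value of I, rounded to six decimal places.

-0.083698

m-sum 0 ✓  L=12 even ✓  0≤4≤8 ✓
Π(2lᵢ+1) = 9×9×9 = 729
triangle coeff Δ(4,4,4) = 1/450450
Σ_t [0,4]: t=0:+1/13824 t=1:−1/216 t=2:+1/64 t=3:−1/216 t=4:+1/13824 = 5/768
(3j)²=18/1001 [(4 4 4; 0 0 0)], sign=+1
Σ_t [0,2]: t=0:+1/2304 t=1:−1/216 t=2:+1/384 = -11/6912
(3j)²=11/1638 [(4 4 4; 2 0 -2)], sign=-1
⇒ 4πI² = 729/8281
I = (-1)√(729/8281/(4π)) = -0.08369845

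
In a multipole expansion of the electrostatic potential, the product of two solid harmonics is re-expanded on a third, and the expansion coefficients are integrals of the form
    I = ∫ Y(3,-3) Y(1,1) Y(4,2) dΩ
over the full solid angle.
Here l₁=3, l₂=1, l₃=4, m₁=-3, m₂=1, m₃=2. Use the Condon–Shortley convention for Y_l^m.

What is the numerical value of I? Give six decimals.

Checks pass: Σm=0; 8 even; l₃=4∈[2,4].
(2·3+1)(2·1+1)(2·4+1) = 189
Δ: 0! 6! 2! / 9! → 1/252
sum: t=0:+1/36 = 1/36
3j²(3 1 4; 0 0 0) = Δ·Π!·Σ² = 4/63  (sign +1)
sum: t=0:+1/1440 = 1/1440
3j²(3 1 4; -3 1 2) = Δ·Π!·Σ² = 1/252  (sign +1)
combine: 4πI² = 189·4/63·1/252 = 1/21
take √, sign +1: I = 0.06155813

0.061558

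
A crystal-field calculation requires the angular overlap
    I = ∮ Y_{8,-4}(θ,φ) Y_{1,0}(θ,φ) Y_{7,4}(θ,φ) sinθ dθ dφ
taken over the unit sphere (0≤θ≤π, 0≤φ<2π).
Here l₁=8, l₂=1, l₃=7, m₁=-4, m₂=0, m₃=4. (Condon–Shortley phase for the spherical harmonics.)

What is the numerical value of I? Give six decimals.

Rules hold: Σm=0, L=16 even, 7≤7≤9.
N = 17·3·15 = 765
Δ = 2!·14!·0!/17! = 1/2040
Racah Σ t=1..1: t=1:−1/25401600 = -1/25401600
⇒ 3j(8 1 7; 0 0 0)² = 8/255, sgn +1
Racah Σ t=1..1: t=1:−1/239500800 = -1/239500800
⇒ 3j(8 1 7; -4 0 4)² = 2/85, sgn +1
4πI² = N·(3j₀)²·(3jₘ)² = 48/85
I = +1·√(0.564706/4π) = 0.21198553

0.211986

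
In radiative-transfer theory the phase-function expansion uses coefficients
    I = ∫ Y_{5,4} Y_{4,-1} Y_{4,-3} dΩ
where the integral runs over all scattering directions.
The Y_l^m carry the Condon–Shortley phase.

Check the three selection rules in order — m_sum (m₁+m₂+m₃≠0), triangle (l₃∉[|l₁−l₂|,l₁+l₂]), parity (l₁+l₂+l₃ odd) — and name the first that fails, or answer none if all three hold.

parity

Σmᵢ = 0  ✓
l₃∈[|l₁−l₂|,l₁+l₂]=[1,9], have l₃=4  ✓
Σlᵢ = 13 ⇒ odd  ✗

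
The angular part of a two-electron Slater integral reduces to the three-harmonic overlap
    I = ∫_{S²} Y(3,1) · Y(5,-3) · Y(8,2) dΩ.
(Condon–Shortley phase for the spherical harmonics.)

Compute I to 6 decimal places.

Checks pass: Σm=0; 16 even; l₃=8∈[2,8].
(2·3+1)(2·5+1)(2·8+1) = 1309
Δ: 0! 6! 10! / 17! → 1/136136
sum: t=0:+1/518400 = 1/518400
3j²(3 5 8; 0 0 0) = Δ·Π!·Σ² = 56/2431  (sign +1)
sum: t=0:+1/3870720 = 1/3870720
3j²(3 5 8; 1 -3 2) = Δ·Π!·Σ² = 675/136136  (sign +1)
combine: 4πI² = 1309·56/2431·675/136136 = 4725/31603
take √, sign +1: I = 0.10907666

0.109077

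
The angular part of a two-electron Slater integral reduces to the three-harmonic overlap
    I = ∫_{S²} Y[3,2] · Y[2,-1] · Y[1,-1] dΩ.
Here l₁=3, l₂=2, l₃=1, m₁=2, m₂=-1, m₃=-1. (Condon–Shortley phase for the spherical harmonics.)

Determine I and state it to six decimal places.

0.261169

m-sum 0 ✓  L=6 even ✓  1≤1≤5 ✓
Π(2lᵢ+1) = 7×5×3 = 105
triangle coeff Δ(3,2,1) = 1/105
Σ_t [2,2]: t=2:+1/4 = 1/4
(3j)²=3/35 [(3 2 1; 0 0 0)], sign=-1
Σ_t [1,1]: t=1:−1/12 = -1/12
(3j)²=2/21 [(3 2 1; 2 -1 -1)], sign=-1
⇒ 4πI² = 6/7
I = (+1)√(6/7/(4π)) = 0.26116903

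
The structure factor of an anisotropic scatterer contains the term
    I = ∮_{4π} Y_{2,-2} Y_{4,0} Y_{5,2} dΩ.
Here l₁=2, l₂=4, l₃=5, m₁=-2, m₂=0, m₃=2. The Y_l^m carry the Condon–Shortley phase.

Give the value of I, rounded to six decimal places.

0.000000

l₁+l₂+l₃=11 is odd: 3j(l;000)=0 ⇒ I=0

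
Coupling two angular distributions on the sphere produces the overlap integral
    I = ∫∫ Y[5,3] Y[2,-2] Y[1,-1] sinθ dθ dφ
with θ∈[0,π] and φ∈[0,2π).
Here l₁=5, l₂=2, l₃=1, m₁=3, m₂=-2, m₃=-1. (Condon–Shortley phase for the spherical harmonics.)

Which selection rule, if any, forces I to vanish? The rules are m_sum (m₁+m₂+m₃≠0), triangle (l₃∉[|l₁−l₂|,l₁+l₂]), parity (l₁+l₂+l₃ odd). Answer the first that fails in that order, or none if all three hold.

m₁+m₂+m₃ = 3 − 2 − 1 = 0  ✓
triangle: |5−2|=3 ≤ l₃=1 ≤ 5+2=7  ✗
parity: l₁+l₂+l₃ = 8 is even

triangle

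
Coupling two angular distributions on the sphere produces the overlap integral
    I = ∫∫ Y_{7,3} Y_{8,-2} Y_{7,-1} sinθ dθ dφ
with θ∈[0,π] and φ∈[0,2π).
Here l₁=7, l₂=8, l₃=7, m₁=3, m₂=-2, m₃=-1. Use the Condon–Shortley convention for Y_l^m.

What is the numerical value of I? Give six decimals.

-0.080215

Checks pass: Σm=0; 22 even; l₃=7∈[1,15].
(2·7+1)(2·8+1)(2·7+1) = 3825
Δ: 8! 6! 8! / 23! → 1/22086194130
sum: t=1:−1/18289152000 t=2:+1/248832000 t=3:−1/24883200 t=4:+1/11943936 t=5:−1/24883200 t=6:+1/248832000 t=7:−1/18289152000 = 11/975421440
3j²(7 8 7; 0 0 0) = Δ·Π!·Σ² = 1750/289731  (sign -1)
sum: t=0:+1/2786918400 t=1:−1/130636800 t=2:+1/39813120 t=3:−1/62208000 t=4:+1/597196800 = 143/41803776000
3j²(7 8 7; 3 -2 -1) = Δ·Π!·Σ² = 26/7429  (sign +1)
combine: 4πI² = 3825·1750/289731·26/7429 = 262500/3246473
take √, sign -1: I = -0.08021467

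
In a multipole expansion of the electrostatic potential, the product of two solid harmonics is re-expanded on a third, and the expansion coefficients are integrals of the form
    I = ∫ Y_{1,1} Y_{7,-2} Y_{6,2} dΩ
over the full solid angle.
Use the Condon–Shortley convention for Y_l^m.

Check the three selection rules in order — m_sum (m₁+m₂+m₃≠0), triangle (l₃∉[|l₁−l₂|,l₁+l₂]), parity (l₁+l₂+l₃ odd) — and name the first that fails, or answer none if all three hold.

m_sum

m₁+m₂+m₃ = 1 − 2 + 2 = 1  ✗
triangle: |1−7|=6 ≤ l₃=6 ≤ 1+7=8
parity: l₁+l₂+l₃ = 14 is even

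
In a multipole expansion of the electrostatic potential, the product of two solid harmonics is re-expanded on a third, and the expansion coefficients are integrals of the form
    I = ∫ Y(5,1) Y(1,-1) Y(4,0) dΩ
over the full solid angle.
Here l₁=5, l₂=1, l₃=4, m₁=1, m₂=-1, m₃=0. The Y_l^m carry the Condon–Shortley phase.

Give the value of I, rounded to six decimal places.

-0.190188

Checks pass: Σm=0; 10 even; l₃=4∈[4,6].
(2·5+1)(2·1+1)(2·4+1) = 297
Δ: 2! 8! 0! / 11! → 1/495
sum: t=1:−1/576 = -1/576
3j²(5 1 4; 0 0 0) = Δ·Π!·Σ² = 5/99  (sign -1)
sum: t=0:+1/1152 = 1/1152
3j²(5 1 4; 1 -1 0) = Δ·Π!·Σ² = 1/33  (sign +1)
combine: 4πI² = 297·5/99·1/33 = 5/11
take √, sign -1: I = -0.19018827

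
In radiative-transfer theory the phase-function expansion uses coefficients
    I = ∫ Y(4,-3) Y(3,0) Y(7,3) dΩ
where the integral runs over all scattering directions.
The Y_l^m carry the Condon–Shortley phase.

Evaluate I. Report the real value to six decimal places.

-0.147623

Checks pass: Σm=0; 14 even; l₃=7∈[1,7].
(2·4+1)(2·3+1)(2·7+1) = 945
Δ: 0! 8! 6! / 15! → 1/45045
sum: t=0:+1/20736 = 1/20736
3j²(4 3 7; 0 0 0) = Δ·Π!·Σ² = 35/1287  (sign -1)
sum: t=0:+1/181440 = 1/181440
3j²(4 3 7; -3 0 3) = Δ·Π!·Σ² = 32/3003  (sign +1)
combine: 4πI² = 945·35/1287·32/3003 = 5600/20449
take √, sign -1: I = -0.14762267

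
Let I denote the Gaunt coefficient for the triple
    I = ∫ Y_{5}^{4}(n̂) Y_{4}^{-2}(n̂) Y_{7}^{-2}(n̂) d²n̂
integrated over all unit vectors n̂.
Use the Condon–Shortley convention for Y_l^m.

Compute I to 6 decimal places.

-0.139414

Rules hold: Σm=0, L=16 even, 1≤7≤9.
N = 11·9·15 = 1485
Δ = 2!·8!·6!/17! = 1/6126120
Racah Σ t=0..2: t=0:+1/69120 t=1:−1/20736 t=2:+1/69120 = -1/51840
⇒ 3j(5 4 7; 0 0 0)² = 280/21879, sgn +1
Racah Σ t=0..1: t=0:+1/483840 t=1:−1/4838400 = 1/537600
⇒ 3j(5 4 7; 4 -2 -2)² = 2187/170170, sgn -1
4πI² = N·(3j₀)²·(3jₘ)² = 131220/537251
I = -1·√(0.244243/4π) = -0.13941403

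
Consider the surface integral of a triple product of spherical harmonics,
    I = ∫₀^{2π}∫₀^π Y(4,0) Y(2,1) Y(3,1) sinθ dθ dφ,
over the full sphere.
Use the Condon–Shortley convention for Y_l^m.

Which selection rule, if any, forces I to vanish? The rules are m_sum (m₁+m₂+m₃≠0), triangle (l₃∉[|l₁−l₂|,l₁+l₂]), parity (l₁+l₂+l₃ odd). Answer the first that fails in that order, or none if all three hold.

m_sum

Σmᵢ = 2  ✗
l₃∈[|l₁−l₂|,l₁+l₂]=[2,6], have l₃=3
Σlᵢ = 9 ⇒ odd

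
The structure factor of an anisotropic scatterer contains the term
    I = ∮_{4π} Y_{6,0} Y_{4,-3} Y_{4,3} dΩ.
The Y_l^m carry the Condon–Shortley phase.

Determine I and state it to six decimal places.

-0.120915

Rules hold: Σm=0, L=14 even, 2≤4≤10.
N = 13·9·9 = 1053
Δ = 6!·6!·2!/15! = 1/1261260
Racah Σ t=2..4: t=2:+1/4608 t=3:−1/1296 t=4:+1/4608 = -7/20736
⇒ 3j(6 4 4; 0 0 0)² = 20/1287, sgn -1
Racah Σ t=0..1: t=0:+1/518400 t=1:−1/28800 = -17/518400
⇒ 3j(6 4 4; 0 -3 3)² = 289/25740, sgn +1
4πI² = N·(3j₀)²·(3jₘ)² = 289/1573
I = -1·√(0.183725/4π) = -0.12091485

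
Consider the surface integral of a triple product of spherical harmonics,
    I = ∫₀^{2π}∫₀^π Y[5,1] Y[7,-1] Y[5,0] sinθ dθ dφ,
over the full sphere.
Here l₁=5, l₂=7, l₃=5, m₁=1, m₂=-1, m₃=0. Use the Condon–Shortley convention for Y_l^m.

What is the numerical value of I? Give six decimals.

0.000000

Σlᵢ=17 odd — θ-integrand is odd under cosθ→−cosθ; I=0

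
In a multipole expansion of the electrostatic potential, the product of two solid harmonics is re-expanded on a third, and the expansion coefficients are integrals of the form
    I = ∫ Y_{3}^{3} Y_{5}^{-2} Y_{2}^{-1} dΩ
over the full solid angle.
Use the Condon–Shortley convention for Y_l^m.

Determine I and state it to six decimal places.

m-sum 0 ✓  L=10 even ✓  2≤2≤8 ✓
Π(2lᵢ+1) = 7×11×5 = 385
triangle coeff Δ(3,5,2) = 1/2310
Σ_t [3,3]: t=3:−1/144 = -1/144
(3j)²=10/231 [(3 5 2; 0 0 0)], sign=-1
Σ_t [0,0]: t=0:+1/4320 = 1/4320
(3j)²=1/330 [(3 5 2; 3 -2 -1)], sign=-1
⇒ 4πI² = 5/99
I = (+1)√(5/99/(4π)) = 0.06339609

0.063396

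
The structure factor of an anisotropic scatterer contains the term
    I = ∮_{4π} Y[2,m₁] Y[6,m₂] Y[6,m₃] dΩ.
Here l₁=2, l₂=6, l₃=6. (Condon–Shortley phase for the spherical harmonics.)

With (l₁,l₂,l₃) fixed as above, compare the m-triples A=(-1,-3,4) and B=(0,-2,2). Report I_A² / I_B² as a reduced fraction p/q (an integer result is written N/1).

Same 2,6,6: normalisation and zero-m 3j drop out of the ratio.
A: Δ: 2! 2! 10! / 15! → 1/90090; sum: t=1:−1/161280 t=2:+1/725760 = -1/207360; 3j²(2 6 6; -1 -3 4) = Δ·Π!·Σ² = 7/286  (sign -1)
B: Δ: 2! 2! 10! / 15! → 1/90090; sum: t=0:+1/69120 t=1:−1/30240 t=2:+1/322560 = -1/64512; 3j²(2 6 6; 0 -2 2) = Δ·Π!·Σ² = 10/1001  (sign -1)
I_A²/I_B² = (7/286)/(10/1001) = 49/20

49/20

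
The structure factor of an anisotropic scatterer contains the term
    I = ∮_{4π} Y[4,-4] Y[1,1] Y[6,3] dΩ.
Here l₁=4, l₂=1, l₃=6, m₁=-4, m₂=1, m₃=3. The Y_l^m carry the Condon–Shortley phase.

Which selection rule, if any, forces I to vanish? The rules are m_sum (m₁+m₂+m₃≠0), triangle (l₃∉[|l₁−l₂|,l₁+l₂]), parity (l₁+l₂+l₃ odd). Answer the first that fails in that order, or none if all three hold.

triangle

azimuthal sum: -4 + 1 + 3 = 0  ✓
3 ≤ 6 ≤ 5 (triangle on l)  ✗
L = 4 + 1 + 6 = 11 (odd)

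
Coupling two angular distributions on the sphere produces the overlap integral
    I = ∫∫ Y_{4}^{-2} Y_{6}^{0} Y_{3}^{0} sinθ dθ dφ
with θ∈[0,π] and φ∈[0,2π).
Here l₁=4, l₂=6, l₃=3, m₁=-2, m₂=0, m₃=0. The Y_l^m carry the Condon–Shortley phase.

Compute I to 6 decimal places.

0.000000

Σmᵢ = -2 ≠ 0, so the φ-integral vanishes; I = 0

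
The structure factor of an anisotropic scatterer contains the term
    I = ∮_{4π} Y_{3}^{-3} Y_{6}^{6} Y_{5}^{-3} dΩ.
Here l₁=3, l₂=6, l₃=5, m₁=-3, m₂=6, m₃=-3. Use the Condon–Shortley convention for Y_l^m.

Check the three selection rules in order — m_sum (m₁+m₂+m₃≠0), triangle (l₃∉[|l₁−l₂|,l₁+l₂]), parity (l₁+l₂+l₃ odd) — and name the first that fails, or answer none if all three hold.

none

m₁+m₂+m₃ = -3 + 6 − 3 = 0  ✓
triangle: |3−6|=3 ≤ l₃=5 ≤ 3+6=9  ✓
parity: l₁+l₂+l₃ = 14 is even  ✓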